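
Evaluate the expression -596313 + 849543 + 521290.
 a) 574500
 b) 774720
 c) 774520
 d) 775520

First: -596313 + 849543 = 253230
Then: 253230 + 521290 = 774520
c) 774520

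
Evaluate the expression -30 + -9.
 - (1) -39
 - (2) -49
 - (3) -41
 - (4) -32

-30 + -9 = -39
1) -39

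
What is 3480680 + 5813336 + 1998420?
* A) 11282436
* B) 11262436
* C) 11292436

First: 3480680 + 5813336 = 9294016
Then: 9294016 + 1998420 = 11292436
C) 11292436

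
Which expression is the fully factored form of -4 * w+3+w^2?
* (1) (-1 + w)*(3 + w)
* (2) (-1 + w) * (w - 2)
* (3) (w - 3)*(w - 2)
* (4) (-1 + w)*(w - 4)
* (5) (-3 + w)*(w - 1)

We need to factor -4 * w+3+w^2.
The factored form is (-3 + w)*(w - 1).
5) (-3 + w)*(w - 1)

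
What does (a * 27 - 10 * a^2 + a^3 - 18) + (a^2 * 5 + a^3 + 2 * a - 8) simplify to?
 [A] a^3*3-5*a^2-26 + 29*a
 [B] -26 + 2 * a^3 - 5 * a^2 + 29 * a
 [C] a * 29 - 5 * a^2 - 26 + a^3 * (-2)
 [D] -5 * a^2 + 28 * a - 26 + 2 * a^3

Adding the polynomials and combining like terms:
(a*27 - 10*a^2 + a^3 - 18) + (a^2*5 + a^3 + 2*a - 8)
= -26 + 2 * a^3 - 5 * a^2 + 29 * a
B) -26 + 2 * a^3 - 5 * a^2 + 29 * a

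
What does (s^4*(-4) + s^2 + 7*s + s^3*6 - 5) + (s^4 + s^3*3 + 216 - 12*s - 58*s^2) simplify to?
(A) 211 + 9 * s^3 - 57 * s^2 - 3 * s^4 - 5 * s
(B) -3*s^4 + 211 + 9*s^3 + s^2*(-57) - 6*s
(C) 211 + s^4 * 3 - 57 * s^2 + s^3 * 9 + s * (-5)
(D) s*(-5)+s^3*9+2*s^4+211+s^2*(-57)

Adding the polynomials and combining like terms:
(s^4*(-4) + s^2 + 7*s + s^3*6 - 5) + (s^4 + s^3*3 + 216 - 12*s - 58*s^2)
= 211 + 9 * s^3 - 57 * s^2 - 3 * s^4 - 5 * s
A) 211 + 9 * s^3 - 57 * s^2 - 3 * s^4 - 5 * s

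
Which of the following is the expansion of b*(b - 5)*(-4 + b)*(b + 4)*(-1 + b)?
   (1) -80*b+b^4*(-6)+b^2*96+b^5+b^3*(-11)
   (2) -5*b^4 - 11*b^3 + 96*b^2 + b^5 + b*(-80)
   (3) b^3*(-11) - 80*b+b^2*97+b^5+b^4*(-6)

Expanding b*(b - 5)*(-4 + b)*(b + 4)*(-1 + b):
= -80*b+b^4*(-6)+b^2*96+b^5+b^3*(-11)
1) -80*b+b^4*(-6)+b^2*96+b^5+b^3*(-11)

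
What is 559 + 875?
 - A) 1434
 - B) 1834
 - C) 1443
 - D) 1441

559 + 875 = 1434
A) 1434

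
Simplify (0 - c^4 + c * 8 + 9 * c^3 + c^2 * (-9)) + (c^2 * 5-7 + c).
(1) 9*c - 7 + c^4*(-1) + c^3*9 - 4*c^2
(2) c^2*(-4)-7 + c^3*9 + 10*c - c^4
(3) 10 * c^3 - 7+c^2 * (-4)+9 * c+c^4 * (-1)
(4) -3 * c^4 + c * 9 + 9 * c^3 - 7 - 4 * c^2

Adding the polynomials and combining like terms:
(0 - c^4 + c*8 + 9*c^3 + c^2*(-9)) + (c^2*5 - 7 + c)
= 9*c - 7 + c^4*(-1) + c^3*9 - 4*c^2
1) 9*c - 7 + c^4*(-1) + c^3*9 - 4*c^2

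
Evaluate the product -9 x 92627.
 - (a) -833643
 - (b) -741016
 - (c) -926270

-9 * 92627 = -833643
a) -833643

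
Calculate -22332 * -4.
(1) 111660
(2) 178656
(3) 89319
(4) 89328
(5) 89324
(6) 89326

-22332 * -4 = 89328
4) 89328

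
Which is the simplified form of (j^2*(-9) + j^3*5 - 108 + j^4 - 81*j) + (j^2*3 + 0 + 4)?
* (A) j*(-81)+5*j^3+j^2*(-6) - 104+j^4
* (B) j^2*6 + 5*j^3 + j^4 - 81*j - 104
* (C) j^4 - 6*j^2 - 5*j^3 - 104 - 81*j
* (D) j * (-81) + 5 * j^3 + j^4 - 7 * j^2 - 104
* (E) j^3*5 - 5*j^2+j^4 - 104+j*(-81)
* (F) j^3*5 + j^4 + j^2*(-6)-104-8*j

Adding the polynomials and combining like terms:
(j^2*(-9) + j^3*5 - 108 + j^4 - 81*j) + (j^2*3 + 0 + 4)
= j*(-81)+5*j^3+j^2*(-6) - 104+j^4
A) j*(-81)+5*j^3+j^2*(-6) - 104+j^4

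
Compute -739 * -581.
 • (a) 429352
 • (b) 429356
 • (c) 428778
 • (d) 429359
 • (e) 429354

-739 * -581 = 429359
d) 429359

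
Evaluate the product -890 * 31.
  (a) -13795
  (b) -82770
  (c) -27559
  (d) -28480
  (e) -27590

-890 * 31 = -27590
e) -27590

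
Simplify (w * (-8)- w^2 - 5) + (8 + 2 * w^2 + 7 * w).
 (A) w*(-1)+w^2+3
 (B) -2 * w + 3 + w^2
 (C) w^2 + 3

Adding the polynomials and combining like terms:
(w*(-8) - w^2 - 5) + (8 + 2*w^2 + 7*w)
= w*(-1)+w^2+3
A) w*(-1)+w^2+3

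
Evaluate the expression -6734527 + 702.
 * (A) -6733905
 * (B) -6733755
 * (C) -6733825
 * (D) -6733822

-6734527 + 702 = -6733825
C) -6733825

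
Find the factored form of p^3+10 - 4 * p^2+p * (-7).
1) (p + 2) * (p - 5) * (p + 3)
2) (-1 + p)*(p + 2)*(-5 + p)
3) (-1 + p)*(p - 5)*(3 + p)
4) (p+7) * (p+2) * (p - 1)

We need to factor p^3+10 - 4 * p^2+p * (-7).
The factored form is (-1 + p)*(p + 2)*(-5 + p).
2) (-1 + p)*(p + 2)*(-5 + p)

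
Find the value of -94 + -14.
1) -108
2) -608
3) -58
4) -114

-94 + -14 = -108
1) -108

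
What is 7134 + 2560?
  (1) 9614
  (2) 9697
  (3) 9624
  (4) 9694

7134 + 2560 = 9694
4) 9694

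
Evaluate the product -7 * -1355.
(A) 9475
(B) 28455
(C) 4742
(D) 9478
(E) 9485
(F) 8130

-7 * -1355 = 9485
E) 9485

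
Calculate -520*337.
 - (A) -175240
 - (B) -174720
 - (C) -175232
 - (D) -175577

-520 * 337 = -175240
A) -175240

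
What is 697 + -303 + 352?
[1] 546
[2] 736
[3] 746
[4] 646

First: 697 + -303 = 394
Then: 394 + 352 = 746
3) 746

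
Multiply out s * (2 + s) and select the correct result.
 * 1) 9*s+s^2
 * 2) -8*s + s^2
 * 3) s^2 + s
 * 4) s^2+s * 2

Expanding s * (2 + s):
= s^2+s * 2
4) s^2+s * 2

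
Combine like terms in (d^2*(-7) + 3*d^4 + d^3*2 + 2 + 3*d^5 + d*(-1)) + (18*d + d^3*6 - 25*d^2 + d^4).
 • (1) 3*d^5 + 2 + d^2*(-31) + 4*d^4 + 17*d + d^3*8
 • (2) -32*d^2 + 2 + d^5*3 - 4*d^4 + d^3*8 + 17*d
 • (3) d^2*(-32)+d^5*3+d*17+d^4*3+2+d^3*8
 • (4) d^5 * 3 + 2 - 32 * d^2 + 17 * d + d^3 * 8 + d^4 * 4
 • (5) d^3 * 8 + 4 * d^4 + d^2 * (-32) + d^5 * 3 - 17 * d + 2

Adding the polynomials and combining like terms:
(d^2*(-7) + 3*d^4 + d^3*2 + 2 + 3*d^5 + d*(-1)) + (18*d + d^3*6 - 25*d^2 + d^4)
= d^5 * 3 + 2 - 32 * d^2 + 17 * d + d^3 * 8 + d^4 * 4
4) d^5 * 3 + 2 - 32 * d^2 + 17 * d + d^3 * 8 + d^4 * 4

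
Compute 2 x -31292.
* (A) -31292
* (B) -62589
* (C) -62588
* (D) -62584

2 * -31292 = -62584
D) -62584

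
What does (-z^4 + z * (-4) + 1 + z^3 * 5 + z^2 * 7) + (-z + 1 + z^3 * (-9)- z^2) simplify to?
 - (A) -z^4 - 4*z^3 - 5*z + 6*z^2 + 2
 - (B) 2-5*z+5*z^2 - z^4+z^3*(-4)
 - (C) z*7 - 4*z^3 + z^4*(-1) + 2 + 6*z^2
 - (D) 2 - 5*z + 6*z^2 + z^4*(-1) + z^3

Adding the polynomials and combining like terms:
(-z^4 + z*(-4) + 1 + z^3*5 + z^2*7) + (-z + 1 + z^3*(-9) - z^2)
= -z^4 - 4*z^3 - 5*z + 6*z^2 + 2
A) -z^4 - 4*z^3 - 5*z + 6*z^2 + 2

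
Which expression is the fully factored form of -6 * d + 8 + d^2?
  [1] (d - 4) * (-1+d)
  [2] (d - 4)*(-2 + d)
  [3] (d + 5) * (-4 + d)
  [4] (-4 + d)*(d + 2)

We need to factor -6 * d + 8 + d^2.
The factored form is (d - 4)*(-2 + d).
2) (d - 4)*(-2 + d)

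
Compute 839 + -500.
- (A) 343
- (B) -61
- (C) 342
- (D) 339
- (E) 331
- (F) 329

839 + -500 = 339
D) 339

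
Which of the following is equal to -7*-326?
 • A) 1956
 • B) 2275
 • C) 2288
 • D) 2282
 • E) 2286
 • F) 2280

-7 * -326 = 2282
D) 2282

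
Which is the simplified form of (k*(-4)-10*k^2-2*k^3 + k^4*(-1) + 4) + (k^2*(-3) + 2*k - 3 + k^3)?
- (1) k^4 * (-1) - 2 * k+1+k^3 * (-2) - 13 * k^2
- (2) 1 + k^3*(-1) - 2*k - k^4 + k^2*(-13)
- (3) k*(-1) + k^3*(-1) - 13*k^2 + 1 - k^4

Adding the polynomials and combining like terms:
(k*(-4) - 10*k^2 - 2*k^3 + k^4*(-1) + 4) + (k^2*(-3) + 2*k - 3 + k^3)
= 1 + k^3*(-1) - 2*k - k^4 + k^2*(-13)
2) 1 + k^3*(-1) - 2*k - k^4 + k^2*(-13)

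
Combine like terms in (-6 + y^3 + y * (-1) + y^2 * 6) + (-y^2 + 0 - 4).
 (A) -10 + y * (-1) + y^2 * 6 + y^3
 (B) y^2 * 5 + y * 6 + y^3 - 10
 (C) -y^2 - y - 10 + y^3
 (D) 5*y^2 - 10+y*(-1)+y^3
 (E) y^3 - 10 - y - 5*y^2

Adding the polynomials and combining like terms:
(-6 + y^3 + y*(-1) + y^2*6) + (-y^2 + 0 - 4)
= 5*y^2 - 10+y*(-1)+y^3
D) 5*y^2 - 10+y*(-1)+y^3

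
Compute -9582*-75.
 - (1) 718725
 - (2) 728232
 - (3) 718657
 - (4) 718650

-9582 * -75 = 718650
4) 718650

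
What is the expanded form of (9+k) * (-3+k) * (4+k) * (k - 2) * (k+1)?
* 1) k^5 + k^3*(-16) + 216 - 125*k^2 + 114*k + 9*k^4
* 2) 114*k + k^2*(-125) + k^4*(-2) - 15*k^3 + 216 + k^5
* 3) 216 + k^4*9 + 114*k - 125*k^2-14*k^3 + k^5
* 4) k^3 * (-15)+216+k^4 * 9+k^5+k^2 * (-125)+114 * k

Expanding (9+k) * (-3+k) * (4+k) * (k - 2) * (k+1):
= k^3 * (-15)+216+k^4 * 9+k^5+k^2 * (-125)+114 * k
4) k^3 * (-15)+216+k^4 * 9+k^5+k^2 * (-125)+114 * k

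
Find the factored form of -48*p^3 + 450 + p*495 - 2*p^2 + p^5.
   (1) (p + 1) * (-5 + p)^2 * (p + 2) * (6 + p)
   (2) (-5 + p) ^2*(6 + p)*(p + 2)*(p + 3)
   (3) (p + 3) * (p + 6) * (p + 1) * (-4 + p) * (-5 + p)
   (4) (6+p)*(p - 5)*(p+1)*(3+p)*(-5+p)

We need to factor -48*p^3 + 450 + p*495 - 2*p^2 + p^5.
The factored form is (6+p)*(p - 5)*(p+1)*(3+p)*(-5+p).
4) (6+p)*(p - 5)*(p+1)*(3+p)*(-5+p)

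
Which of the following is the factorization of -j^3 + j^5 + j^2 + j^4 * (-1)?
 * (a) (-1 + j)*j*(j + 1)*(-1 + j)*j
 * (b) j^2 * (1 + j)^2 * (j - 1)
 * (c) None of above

We need to factor -j^3 + j^5 + j^2 + j^4 * (-1).
The factored form is (-1 + j)*j*(j + 1)*(-1 + j)*j.
a) (-1 + j)*j*(j + 1)*(-1 + j)*j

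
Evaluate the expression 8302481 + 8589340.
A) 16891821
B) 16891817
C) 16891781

8302481 + 8589340 = 16891821
A) 16891821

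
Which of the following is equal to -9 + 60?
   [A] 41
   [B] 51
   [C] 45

-9 + 60 = 51
B) 51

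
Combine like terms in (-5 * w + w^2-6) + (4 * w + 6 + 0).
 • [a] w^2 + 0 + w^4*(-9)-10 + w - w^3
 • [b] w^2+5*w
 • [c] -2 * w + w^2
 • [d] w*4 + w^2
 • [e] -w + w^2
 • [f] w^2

Adding the polynomials and combining like terms:
(-5*w + w^2 - 6) + (4*w + 6 + 0)
= -w + w^2
e) -w + w^2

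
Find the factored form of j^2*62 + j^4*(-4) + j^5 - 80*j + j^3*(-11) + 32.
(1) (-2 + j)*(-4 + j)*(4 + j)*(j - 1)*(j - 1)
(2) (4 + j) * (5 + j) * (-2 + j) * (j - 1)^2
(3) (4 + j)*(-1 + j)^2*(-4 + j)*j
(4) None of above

We need to factor j^2*62 + j^4*(-4) + j^5 - 80*j + j^3*(-11) + 32.
The factored form is (-2 + j)*(-4 + j)*(4 + j)*(j - 1)*(j - 1).
1) (-2 + j)*(-4 + j)*(4 + j)*(j - 1)*(j - 1)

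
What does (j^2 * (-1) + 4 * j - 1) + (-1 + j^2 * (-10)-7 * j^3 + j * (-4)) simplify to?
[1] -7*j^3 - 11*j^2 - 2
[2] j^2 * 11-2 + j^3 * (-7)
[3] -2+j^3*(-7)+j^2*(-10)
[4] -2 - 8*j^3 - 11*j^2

Adding the polynomials and combining like terms:
(j^2*(-1) + 4*j - 1) + (-1 + j^2*(-10) - 7*j^3 + j*(-4))
= -7*j^3 - 11*j^2 - 2
1) -7*j^3 - 11*j^2 - 2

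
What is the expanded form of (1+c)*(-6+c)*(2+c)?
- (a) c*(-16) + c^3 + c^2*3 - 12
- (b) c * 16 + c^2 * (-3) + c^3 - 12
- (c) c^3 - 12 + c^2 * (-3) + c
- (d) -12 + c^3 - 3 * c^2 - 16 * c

Expanding (1+c)*(-6+c)*(2+c):
= -12 + c^3 - 3 * c^2 - 16 * c
d) -12 + c^3 - 3 * c^2 - 16 * c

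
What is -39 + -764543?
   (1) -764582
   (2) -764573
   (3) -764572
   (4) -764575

-39 + -764543 = -764582
1) -764582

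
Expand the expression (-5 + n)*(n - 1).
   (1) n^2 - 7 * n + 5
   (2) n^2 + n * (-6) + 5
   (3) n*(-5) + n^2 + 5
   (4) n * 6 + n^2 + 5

Expanding (-5 + n)*(n - 1):
= n^2 + n * (-6) + 5
2) n^2 + n * (-6) + 5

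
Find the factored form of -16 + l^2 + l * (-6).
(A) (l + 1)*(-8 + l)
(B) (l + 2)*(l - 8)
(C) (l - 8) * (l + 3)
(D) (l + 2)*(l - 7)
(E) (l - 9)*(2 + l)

We need to factor -16 + l^2 + l * (-6).
The factored form is (l + 2)*(l - 8).
B) (l + 2)*(l - 8)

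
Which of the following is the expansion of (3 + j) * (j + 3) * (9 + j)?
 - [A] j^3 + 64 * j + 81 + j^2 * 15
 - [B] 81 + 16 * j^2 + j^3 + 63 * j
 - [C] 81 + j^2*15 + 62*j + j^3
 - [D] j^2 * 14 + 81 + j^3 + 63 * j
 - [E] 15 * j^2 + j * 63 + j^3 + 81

Expanding (3 + j) * (j + 3) * (9 + j):
= 15 * j^2 + j * 63 + j^3 + 81
E) 15 * j^2 + j * 63 + j^3 + 81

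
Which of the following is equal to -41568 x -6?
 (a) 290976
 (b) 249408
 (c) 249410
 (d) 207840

-41568 * -6 = 249408
b) 249408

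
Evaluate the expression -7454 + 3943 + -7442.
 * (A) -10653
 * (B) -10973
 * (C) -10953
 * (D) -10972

First: -7454 + 3943 = -3511
Then: -3511 + -7442 = -10953
C) -10953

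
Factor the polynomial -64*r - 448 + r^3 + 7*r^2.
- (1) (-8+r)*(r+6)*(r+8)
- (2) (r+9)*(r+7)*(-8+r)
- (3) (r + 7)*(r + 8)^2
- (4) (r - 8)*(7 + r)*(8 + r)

We need to factor -64*r - 448 + r^3 + 7*r^2.
The factored form is (r - 8)*(7 + r)*(8 + r).
4) (r - 8)*(7 + r)*(8 + r)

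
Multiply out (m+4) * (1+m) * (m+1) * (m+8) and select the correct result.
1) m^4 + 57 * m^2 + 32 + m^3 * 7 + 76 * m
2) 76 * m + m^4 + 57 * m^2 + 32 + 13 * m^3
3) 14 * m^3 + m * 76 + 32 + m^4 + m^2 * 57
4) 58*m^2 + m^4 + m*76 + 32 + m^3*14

Expanding (m+4) * (1+m) * (m+1) * (m+8):
= 14 * m^3 + m * 76 + 32 + m^4 + m^2 * 57
3) 14 * m^3 + m * 76 + 32 + m^4 + m^2 * 57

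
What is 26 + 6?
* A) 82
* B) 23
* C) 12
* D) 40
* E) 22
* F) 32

26 + 6 = 32
F) 32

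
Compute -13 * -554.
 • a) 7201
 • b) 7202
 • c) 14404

-13 * -554 = 7202
b) 7202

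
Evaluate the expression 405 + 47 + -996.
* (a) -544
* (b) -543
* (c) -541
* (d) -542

First: 405 + 47 = 452
Then: 452 + -996 = -544
a) -544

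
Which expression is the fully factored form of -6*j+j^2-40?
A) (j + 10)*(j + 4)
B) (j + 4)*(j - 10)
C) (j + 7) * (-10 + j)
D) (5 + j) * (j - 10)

We need to factor -6*j+j^2-40.
The factored form is (j + 4)*(j - 10).
B) (j + 4)*(j - 10)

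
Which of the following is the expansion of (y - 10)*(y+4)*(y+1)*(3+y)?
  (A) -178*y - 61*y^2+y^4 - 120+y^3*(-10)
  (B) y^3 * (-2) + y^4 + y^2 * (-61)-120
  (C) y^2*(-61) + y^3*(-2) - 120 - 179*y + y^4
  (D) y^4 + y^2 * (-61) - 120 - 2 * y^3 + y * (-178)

Expanding (y - 10)*(y+4)*(y+1)*(3+y):
= y^4 + y^2 * (-61) - 120 - 2 * y^3 + y * (-178)
D) y^4 + y^2 * (-61) - 120 - 2 * y^3 + y * (-178)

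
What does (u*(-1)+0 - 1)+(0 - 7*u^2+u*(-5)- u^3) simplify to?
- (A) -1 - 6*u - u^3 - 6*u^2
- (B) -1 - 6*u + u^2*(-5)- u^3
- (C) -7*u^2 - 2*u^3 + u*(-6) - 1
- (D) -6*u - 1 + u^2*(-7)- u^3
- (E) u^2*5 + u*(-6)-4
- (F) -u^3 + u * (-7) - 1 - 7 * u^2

Adding the polynomials and combining like terms:
(u*(-1) + 0 - 1) + (0 - 7*u^2 + u*(-5) - u^3)
= -6*u - 1 + u^2*(-7)- u^3
D) -6*u - 1 + u^2*(-7)- u^3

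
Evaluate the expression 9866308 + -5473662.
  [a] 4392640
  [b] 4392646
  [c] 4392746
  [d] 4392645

9866308 + -5473662 = 4392646
b) 4392646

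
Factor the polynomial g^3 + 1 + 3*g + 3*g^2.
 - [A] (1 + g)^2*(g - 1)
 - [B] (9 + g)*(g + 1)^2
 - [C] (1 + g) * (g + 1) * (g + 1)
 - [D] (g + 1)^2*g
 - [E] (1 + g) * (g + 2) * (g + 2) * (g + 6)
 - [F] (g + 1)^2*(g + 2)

We need to factor g^3 + 1 + 3*g + 3*g^2.
The factored form is (1 + g) * (g + 1) * (g + 1).
C) (1 + g) * (g + 1) * (g + 1)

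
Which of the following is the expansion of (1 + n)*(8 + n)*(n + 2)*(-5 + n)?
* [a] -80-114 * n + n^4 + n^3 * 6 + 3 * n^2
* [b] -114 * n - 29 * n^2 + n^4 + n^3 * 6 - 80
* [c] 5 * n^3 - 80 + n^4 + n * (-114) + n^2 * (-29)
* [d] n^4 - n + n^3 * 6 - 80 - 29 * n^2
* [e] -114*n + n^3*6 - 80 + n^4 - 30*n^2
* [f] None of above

Expanding (1 + n)*(8 + n)*(n + 2)*(-5 + n):
= -114 * n - 29 * n^2 + n^4 + n^3 * 6 - 80
b) -114 * n - 29 * n^2 + n^4 + n^3 * 6 - 80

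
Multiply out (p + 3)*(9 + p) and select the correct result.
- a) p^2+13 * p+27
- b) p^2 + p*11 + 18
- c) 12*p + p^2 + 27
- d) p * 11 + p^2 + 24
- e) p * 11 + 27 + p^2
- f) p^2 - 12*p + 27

Expanding (p + 3)*(9 + p):
= 12*p + p^2 + 27
c) 12*p + p^2 + 27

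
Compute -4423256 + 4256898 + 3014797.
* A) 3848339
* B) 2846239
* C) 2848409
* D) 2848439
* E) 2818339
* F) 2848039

First: -4423256 + 4256898 = -166358
Then: -166358 + 3014797 = 2848439
D) 2848439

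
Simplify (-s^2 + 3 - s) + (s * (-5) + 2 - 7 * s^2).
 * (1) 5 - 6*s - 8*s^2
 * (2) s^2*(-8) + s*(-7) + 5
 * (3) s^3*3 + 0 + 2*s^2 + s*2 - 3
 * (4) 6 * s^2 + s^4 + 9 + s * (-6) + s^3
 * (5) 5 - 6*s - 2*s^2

Adding the polynomials and combining like terms:
(-s^2 + 3 - s) + (s*(-5) + 2 - 7*s^2)
= 5 - 6*s - 8*s^2
1) 5 - 6*s - 8*s^2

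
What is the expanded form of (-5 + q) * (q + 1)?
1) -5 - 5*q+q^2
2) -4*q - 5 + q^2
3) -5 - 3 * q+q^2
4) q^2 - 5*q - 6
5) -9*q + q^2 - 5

Expanding (-5 + q) * (q + 1):
= -4*q - 5 + q^2
2) -4*q - 5 + q^2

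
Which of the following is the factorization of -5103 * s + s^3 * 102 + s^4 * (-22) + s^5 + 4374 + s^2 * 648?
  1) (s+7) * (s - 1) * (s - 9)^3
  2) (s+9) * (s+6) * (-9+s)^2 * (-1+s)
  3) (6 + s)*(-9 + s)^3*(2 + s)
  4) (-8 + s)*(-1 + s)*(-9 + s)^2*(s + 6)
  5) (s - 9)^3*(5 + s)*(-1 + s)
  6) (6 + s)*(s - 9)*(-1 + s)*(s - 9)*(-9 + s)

We need to factor -5103 * s + s^3 * 102 + s^4 * (-22) + s^5 + 4374 + s^2 * 648.
The factored form is (6 + s)*(s - 9)*(-1 + s)*(s - 9)*(-9 + s).
6) (6 + s)*(s - 9)*(-1 + s)*(s - 9)*(-9 + s)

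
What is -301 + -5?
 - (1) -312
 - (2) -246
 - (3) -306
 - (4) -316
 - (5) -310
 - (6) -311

-301 + -5 = -306
3) -306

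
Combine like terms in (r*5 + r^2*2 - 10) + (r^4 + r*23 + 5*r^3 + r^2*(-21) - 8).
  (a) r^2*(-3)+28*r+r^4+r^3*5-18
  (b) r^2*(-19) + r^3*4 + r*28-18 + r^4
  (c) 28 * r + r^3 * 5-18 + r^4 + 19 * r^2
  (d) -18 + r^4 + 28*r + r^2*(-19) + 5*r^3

Adding the polynomials and combining like terms:
(r*5 + r^2*2 - 10) + (r^4 + r*23 + 5*r^3 + r^2*(-21) - 8)
= -18 + r^4 + 28*r + r^2*(-19) + 5*r^3
d) -18 + r^4 + 28*r + r^2*(-19) + 5*r^3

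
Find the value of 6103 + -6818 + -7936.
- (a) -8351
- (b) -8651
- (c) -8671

First: 6103 + -6818 = -715
Then: -715 + -7936 = -8651
b) -8651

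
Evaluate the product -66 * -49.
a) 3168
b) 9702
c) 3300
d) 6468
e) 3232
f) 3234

-66 * -49 = 3234
f) 3234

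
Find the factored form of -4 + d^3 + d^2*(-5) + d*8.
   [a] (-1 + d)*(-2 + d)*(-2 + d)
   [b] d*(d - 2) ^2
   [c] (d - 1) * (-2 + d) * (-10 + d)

We need to factor -4 + d^3 + d^2*(-5) + d*8.
The factored form is (-1 + d)*(-2 + d)*(-2 + d).
a) (-1 + d)*(-2 + d)*(-2 + d)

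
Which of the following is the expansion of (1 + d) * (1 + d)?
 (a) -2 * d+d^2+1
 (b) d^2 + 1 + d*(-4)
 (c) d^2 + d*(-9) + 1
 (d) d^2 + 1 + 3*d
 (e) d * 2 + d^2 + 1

Expanding (1 + d) * (1 + d):
= d * 2 + d^2 + 1
e) d * 2 + d^2 + 1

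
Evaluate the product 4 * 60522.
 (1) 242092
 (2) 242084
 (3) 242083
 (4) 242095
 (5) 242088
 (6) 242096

4 * 60522 = 242088
5) 242088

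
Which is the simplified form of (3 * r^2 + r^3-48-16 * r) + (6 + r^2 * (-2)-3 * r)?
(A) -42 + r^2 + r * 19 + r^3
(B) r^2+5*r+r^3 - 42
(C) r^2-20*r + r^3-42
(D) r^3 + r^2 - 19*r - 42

Adding the polynomials and combining like terms:
(3*r^2 + r^3 - 48 - 16*r) + (6 + r^2*(-2) - 3*r)
= r^3 + r^2 - 19*r - 42
D) r^3 + r^2 - 19*r - 42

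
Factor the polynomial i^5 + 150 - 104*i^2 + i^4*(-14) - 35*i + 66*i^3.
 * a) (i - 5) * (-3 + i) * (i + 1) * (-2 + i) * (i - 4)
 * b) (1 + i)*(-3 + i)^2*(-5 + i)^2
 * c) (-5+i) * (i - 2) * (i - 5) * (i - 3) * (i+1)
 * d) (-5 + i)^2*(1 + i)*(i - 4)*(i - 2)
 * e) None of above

We need to factor i^5 + 150 - 104*i^2 + i^4*(-14) - 35*i + 66*i^3.
The factored form is (-5+i) * (i - 2) * (i - 5) * (i - 3) * (i+1).
c) (-5+i) * (i - 2) * (i - 5) * (i - 3) * (i+1)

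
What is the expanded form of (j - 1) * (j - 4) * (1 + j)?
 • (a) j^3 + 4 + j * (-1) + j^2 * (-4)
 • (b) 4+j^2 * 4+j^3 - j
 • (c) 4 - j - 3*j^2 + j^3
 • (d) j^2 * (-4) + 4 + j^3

Expanding (j - 1) * (j - 4) * (1 + j):
= j^3 + 4 + j * (-1) + j^2 * (-4)
a) j^3 + 4 + j * (-1) + j^2 * (-4)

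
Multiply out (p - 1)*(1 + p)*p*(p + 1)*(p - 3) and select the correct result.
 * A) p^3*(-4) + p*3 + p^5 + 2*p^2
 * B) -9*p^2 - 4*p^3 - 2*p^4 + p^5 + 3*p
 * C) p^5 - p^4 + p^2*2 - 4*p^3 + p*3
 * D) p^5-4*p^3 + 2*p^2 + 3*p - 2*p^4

Expanding (p - 1)*(1 + p)*p*(p + 1)*(p - 3):
= p^5-4*p^3 + 2*p^2 + 3*p - 2*p^4
D) p^5-4*p^3 + 2*p^2 + 3*p - 2*p^4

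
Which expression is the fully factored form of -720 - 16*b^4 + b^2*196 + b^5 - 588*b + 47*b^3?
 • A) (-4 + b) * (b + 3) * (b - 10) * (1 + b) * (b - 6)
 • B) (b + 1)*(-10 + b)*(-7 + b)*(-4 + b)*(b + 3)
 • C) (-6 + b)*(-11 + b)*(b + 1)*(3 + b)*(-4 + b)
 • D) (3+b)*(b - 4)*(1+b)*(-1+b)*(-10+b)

We need to factor -720 - 16*b^4 + b^2*196 + b^5 - 588*b + 47*b^3.
The factored form is (-4 + b) * (b + 3) * (b - 10) * (1 + b) * (b - 6).
A) (-4 + b) * (b + 3) * (b - 10) * (1 + b) * (b - 6)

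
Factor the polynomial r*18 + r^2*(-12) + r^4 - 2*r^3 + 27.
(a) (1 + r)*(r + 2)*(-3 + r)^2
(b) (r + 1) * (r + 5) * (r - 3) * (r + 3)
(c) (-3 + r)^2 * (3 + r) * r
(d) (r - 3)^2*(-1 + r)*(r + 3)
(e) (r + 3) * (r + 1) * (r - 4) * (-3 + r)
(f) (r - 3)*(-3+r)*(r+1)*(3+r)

We need to factor r*18 + r^2*(-12) + r^4 - 2*r^3 + 27.
The factored form is (r - 3)*(-3+r)*(r+1)*(3+r).
f) (r - 3)*(-3+r)*(r+1)*(3+r)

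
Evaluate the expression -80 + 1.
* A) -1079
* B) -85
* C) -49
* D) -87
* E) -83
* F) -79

-80 + 1 = -79
F) -79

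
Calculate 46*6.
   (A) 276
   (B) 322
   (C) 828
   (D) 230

46 * 6 = 276
A) 276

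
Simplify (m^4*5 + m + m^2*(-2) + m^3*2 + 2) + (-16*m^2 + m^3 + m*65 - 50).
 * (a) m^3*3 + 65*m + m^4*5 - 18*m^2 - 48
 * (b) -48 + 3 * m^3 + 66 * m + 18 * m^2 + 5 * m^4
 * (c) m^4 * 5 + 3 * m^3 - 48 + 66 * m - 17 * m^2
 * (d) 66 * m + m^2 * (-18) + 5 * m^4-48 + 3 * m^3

Adding the polynomials and combining like terms:
(m^4*5 + m + m^2*(-2) + m^3*2 + 2) + (-16*m^2 + m^3 + m*65 - 50)
= 66 * m + m^2 * (-18) + 5 * m^4-48 + 3 * m^3
d) 66 * m + m^2 * (-18) + 5 * m^4-48 + 3 * m^3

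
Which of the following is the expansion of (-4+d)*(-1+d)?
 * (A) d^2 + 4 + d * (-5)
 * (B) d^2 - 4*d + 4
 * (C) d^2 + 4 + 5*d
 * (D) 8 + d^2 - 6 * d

Expanding (-4+d)*(-1+d):
= d^2 + 4 + d * (-5)
A) d^2 + 4 + d * (-5)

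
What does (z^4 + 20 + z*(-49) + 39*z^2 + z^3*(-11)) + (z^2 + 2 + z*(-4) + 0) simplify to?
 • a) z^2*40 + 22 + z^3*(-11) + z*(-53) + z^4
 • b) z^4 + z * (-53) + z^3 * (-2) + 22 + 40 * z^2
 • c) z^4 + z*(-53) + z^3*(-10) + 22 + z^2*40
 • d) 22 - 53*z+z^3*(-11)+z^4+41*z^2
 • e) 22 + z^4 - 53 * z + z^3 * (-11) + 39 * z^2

Adding the polynomials and combining like terms:
(z^4 + 20 + z*(-49) + 39*z^2 + z^3*(-11)) + (z^2 + 2 + z*(-4) + 0)
= z^2*40 + 22 + z^3*(-11) + z*(-53) + z^4
a) z^2*40 + 22 + z^3*(-11) + z*(-53) + z^4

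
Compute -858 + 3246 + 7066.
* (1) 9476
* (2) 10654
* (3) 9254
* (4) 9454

First: -858 + 3246 = 2388
Then: 2388 + 7066 = 9454
4) 9454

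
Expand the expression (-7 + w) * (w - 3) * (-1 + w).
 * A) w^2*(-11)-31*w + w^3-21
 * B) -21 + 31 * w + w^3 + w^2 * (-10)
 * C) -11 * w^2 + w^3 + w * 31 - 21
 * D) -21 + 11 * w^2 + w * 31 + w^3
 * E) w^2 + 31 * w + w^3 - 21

Expanding (-7 + w) * (w - 3) * (-1 + w):
= -11 * w^2 + w^3 + w * 31 - 21
C) -11 * w^2 + w^3 + w * 31 - 21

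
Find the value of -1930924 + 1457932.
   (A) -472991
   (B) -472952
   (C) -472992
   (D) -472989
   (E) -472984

-1930924 + 1457932 = -472992
C) -472992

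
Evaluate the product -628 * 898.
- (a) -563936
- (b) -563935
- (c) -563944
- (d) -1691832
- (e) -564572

-628 * 898 = -563944
c) -563944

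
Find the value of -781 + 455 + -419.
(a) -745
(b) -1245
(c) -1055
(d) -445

First: -781 + 455 = -326
Then: -326 + -419 = -745
a) -745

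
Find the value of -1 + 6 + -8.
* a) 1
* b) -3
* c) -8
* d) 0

First: -1 + 6 = 5
Then: 5 + -8 = -3
b) -3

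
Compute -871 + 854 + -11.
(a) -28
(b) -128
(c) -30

First: -871 + 854 = -17
Then: -17 + -11 = -28
a) -28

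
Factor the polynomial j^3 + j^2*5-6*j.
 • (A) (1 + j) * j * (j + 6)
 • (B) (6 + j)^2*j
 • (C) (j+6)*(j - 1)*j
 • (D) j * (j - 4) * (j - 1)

We need to factor j^3 + j^2*5-6*j.
The factored form is (j+6)*(j - 1)*j.
C) (j+6)*(j - 1)*j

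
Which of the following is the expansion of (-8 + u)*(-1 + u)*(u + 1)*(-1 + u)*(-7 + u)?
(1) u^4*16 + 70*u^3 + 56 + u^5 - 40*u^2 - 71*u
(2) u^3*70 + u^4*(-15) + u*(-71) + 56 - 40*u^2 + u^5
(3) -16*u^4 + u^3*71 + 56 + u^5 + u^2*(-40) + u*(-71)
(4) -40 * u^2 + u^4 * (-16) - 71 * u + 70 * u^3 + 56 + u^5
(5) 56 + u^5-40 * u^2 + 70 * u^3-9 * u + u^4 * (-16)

Expanding (-8 + u)*(-1 + u)*(u + 1)*(-1 + u)*(-7 + u):
= -40 * u^2 + u^4 * (-16) - 71 * u + 70 * u^3 + 56 + u^5
4) -40 * u^2 + u^4 * (-16) - 71 * u + 70 * u^3 + 56 + u^5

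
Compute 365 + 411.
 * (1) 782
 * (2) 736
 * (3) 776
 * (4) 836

365 + 411 = 776
3) 776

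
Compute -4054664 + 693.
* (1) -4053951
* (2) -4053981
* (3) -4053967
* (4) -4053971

-4054664 + 693 = -4053971
4) -4053971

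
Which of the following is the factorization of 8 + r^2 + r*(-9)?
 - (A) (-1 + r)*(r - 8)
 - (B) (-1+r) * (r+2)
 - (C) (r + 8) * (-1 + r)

We need to factor 8 + r^2 + r*(-9).
The factored form is (-1 + r)*(r - 8).
A) (-1 + r)*(r - 8)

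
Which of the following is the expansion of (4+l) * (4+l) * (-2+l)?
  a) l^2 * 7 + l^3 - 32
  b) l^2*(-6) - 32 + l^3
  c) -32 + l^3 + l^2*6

Expanding (4+l) * (4+l) * (-2+l):
= -32 + l^3 + l^2*6
c) -32 + l^3 + l^2*6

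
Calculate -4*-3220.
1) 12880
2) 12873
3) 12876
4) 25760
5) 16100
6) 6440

-4 * -3220 = 12880
1) 12880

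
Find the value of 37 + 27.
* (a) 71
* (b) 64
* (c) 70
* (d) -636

37 + 27 = 64
b) 64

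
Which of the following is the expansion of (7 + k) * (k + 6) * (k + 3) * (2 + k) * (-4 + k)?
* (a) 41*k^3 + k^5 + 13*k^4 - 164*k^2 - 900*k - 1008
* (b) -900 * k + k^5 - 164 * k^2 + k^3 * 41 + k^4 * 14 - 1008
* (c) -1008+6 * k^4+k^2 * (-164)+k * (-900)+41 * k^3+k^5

Expanding (7 + k) * (k + 6) * (k + 3) * (2 + k) * (-4 + k):
= -900 * k + k^5 - 164 * k^2 + k^3 * 41 + k^4 * 14 - 1008
b) -900 * k + k^5 - 164 * k^2 + k^3 * 41 + k^4 * 14 - 1008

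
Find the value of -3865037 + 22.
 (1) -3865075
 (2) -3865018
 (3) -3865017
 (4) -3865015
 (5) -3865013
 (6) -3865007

-3865037 + 22 = -3865015
4) -3865015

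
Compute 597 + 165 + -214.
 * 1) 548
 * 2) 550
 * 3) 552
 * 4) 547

First: 597 + 165 = 762
Then: 762 + -214 = 548
1) 548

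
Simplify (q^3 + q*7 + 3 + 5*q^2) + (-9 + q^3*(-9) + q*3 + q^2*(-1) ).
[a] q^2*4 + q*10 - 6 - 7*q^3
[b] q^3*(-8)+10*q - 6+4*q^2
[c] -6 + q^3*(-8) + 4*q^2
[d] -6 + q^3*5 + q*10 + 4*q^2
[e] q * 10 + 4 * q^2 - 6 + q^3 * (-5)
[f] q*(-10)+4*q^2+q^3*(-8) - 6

Adding the polynomials and combining like terms:
(q^3 + q*7 + 3 + 5*q^2) + (-9 + q^3*(-9) + q*3 + q^2*(-1))
= q^3*(-8)+10*q - 6+4*q^2
b) q^3*(-8)+10*q - 6+4*q^2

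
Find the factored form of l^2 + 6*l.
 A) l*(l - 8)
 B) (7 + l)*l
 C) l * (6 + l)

We need to factor l^2 + 6*l.
The factored form is l * (6 + l).
C) l * (6 + l)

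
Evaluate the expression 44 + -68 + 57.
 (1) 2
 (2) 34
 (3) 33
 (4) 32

First: 44 + -68 = -24
Then: -24 + 57 = 33
3) 33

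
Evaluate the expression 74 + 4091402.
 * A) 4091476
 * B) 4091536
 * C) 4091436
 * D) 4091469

74 + 4091402 = 4091476
A) 4091476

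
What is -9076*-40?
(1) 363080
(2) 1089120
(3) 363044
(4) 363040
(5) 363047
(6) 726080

-9076 * -40 = 363040
4) 363040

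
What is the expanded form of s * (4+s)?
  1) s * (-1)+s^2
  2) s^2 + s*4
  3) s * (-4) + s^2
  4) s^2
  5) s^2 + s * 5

Expanding s * (4+s):
= s^2 + s*4
2) s^2 + s*4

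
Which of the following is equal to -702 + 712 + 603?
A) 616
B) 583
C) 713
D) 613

First: -702 + 712 = 10
Then: 10 + 603 = 613
D) 613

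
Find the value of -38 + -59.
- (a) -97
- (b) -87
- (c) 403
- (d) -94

-38 + -59 = -97
a) -97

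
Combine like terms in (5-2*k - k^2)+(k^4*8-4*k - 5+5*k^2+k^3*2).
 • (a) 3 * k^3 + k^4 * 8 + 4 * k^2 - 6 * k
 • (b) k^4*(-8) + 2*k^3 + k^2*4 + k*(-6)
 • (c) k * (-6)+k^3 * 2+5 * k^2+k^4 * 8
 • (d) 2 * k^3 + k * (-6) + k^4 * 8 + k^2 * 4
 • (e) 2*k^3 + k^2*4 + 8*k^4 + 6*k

Adding the polynomials and combining like terms:
(5 - 2*k - k^2) + (k^4*8 - 4*k - 5 + 5*k^2 + k^3*2)
= 2 * k^3 + k * (-6) + k^4 * 8 + k^2 * 4
d) 2 * k^3 + k * (-6) + k^4 * 8 + k^2 * 4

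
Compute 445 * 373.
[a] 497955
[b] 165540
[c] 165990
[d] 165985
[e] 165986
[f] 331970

445 * 373 = 165985
d) 165985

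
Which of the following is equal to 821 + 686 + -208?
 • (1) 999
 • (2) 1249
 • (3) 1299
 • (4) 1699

First: 821 + 686 = 1507
Then: 1507 + -208 = 1299
3) 1299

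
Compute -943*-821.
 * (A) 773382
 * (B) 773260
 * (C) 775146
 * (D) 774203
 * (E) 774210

-943 * -821 = 774203
D) 774203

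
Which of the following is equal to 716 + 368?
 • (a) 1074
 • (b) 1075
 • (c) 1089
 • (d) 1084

716 + 368 = 1084
d) 1084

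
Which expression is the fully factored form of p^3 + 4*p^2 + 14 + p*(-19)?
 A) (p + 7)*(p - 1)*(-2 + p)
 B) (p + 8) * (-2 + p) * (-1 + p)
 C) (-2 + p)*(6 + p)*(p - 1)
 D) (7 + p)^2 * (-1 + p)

We need to factor p^3 + 4*p^2 + 14 + p*(-19).
The factored form is (p + 7)*(p - 1)*(-2 + p).
A) (p + 7)*(p - 1)*(-2 + p)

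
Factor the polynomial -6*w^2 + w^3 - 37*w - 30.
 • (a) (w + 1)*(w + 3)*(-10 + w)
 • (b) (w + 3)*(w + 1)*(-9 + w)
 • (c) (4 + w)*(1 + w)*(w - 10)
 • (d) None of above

We need to factor -6*w^2 + w^3 - 37*w - 30.
The factored form is (w + 1)*(w + 3)*(-10 + w).
a) (w + 1)*(w + 3)*(-10 + w)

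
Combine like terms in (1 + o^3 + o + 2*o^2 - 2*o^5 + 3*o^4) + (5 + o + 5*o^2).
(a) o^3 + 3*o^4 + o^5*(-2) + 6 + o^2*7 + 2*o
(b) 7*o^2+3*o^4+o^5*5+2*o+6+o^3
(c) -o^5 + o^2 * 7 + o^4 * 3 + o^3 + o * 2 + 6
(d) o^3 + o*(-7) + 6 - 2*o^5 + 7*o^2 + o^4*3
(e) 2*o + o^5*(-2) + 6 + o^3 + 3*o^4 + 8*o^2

Adding the polynomials and combining like terms:
(1 + o^3 + o + 2*o^2 - 2*o^5 + 3*o^4) + (5 + o + 5*o^2)
= o^3 + 3*o^4 + o^5*(-2) + 6 + o^2*7 + 2*o
a) o^3 + 3*o^4 + o^5*(-2) + 6 + o^2*7 + 2*o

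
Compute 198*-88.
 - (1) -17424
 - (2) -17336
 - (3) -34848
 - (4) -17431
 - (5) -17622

198 * -88 = -17424
1) -17424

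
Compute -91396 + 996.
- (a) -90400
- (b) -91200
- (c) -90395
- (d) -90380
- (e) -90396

-91396 + 996 = -90400
a) -90400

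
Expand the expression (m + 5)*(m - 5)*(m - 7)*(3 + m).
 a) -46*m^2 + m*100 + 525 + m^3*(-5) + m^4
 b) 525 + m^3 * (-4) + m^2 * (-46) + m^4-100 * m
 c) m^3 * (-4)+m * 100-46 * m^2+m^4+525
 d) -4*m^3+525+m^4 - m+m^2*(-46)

Expanding (m + 5)*(m - 5)*(m - 7)*(3 + m):
= m^3 * (-4)+m * 100-46 * m^2+m^4+525
c) m^3 * (-4)+m * 100-46 * m^2+m^4+525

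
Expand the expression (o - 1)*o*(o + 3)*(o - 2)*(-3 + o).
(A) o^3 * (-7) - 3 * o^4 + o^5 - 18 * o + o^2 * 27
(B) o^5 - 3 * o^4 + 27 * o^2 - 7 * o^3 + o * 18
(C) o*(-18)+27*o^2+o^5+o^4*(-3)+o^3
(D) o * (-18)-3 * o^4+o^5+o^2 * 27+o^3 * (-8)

Expanding (o - 1)*o*(o + 3)*(o - 2)*(-3 + o):
= o^3 * (-7) - 3 * o^4 + o^5 - 18 * o + o^2 * 27
A) o^3 * (-7) - 3 * o^4 + o^5 - 18 * o + o^2 * 27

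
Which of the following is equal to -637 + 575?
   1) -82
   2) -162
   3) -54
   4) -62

-637 + 575 = -62
4) -62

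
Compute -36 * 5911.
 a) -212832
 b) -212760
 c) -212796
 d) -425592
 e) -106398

-36 * 5911 = -212796
c) -212796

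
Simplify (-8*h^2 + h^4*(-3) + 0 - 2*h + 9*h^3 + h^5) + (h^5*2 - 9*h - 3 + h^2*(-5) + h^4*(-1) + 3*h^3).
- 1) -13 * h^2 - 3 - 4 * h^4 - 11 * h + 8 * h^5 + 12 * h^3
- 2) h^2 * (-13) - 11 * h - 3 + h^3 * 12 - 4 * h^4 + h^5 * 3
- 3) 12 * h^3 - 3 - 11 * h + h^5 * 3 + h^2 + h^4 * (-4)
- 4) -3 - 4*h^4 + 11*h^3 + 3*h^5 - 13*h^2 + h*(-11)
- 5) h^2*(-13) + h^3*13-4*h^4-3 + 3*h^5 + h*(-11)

Adding the polynomials and combining like terms:
(-8*h^2 + h^4*(-3) + 0 - 2*h + 9*h^3 + h^5) + (h^5*2 - 9*h - 3 + h^2*(-5) + h^4*(-1) + 3*h^3)
= h^2 * (-13) - 11 * h - 3 + h^3 * 12 - 4 * h^4 + h^5 * 3
2) h^2 * (-13) - 11 * h - 3 + h^3 * 12 - 4 * h^4 + h^5 * 3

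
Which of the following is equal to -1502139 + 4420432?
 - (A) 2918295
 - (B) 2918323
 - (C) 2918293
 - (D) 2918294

-1502139 + 4420432 = 2918293
C) 2918293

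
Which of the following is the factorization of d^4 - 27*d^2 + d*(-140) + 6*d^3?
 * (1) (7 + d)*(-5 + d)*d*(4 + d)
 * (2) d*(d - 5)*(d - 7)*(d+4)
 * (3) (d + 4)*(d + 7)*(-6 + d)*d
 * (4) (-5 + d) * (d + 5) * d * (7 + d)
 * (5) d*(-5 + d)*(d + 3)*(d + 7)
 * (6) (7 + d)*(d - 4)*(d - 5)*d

We need to factor d^4 - 27*d^2 + d*(-140) + 6*d^3.
The factored form is (7 + d)*(-5 + d)*d*(4 + d).
1) (7 + d)*(-5 + d)*d*(4 + d)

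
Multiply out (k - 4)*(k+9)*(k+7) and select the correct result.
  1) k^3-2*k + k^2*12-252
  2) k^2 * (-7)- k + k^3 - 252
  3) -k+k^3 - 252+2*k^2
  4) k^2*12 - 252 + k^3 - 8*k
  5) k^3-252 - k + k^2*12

Expanding (k - 4)*(k+9)*(k+7):
= k^3-252 - k + k^2*12
5) k^3-252 - k + k^2*12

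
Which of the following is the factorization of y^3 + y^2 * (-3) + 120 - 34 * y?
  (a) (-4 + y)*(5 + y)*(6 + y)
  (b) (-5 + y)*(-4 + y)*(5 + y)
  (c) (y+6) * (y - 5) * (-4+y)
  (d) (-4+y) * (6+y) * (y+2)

We need to factor y^3 + y^2 * (-3) + 120 - 34 * y.
The factored form is (y+6) * (y - 5) * (-4+y).
c) (y+6) * (y - 5) * (-4+y)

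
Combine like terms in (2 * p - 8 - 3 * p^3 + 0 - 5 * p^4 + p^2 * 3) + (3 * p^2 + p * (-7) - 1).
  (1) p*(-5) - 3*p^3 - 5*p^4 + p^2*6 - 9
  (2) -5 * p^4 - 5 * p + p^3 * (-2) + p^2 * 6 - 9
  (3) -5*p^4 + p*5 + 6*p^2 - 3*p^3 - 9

Adding the polynomials and combining like terms:
(2*p - 8 - 3*p^3 + 0 - 5*p^4 + p^2*3) + (3*p^2 + p*(-7) - 1)
= p*(-5) - 3*p^3 - 5*p^4 + p^2*6 - 9
1) p*(-5) - 3*p^3 - 5*p^4 + p^2*6 - 9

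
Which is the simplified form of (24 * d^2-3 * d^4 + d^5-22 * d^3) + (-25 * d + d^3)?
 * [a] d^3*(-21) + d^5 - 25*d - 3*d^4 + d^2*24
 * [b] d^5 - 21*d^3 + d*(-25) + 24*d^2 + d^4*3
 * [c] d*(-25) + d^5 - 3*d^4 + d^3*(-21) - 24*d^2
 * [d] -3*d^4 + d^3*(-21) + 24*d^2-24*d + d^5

Adding the polynomials and combining like terms:
(24*d^2 - 3*d^4 + d^5 - 22*d^3) + (-25*d + d^3)
= d^3*(-21) + d^5 - 25*d - 3*d^4 + d^2*24
a) d^3*(-21) + d^5 - 25*d - 3*d^4 + d^2*24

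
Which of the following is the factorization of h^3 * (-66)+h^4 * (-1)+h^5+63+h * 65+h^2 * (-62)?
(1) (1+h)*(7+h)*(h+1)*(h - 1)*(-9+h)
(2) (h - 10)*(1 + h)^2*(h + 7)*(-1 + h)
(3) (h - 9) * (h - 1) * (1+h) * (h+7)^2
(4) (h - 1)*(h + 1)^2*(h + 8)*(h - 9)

We need to factor h^3 * (-66)+h^4 * (-1)+h^5+63+h * 65+h^2 * (-62).
The factored form is (1+h)*(7+h)*(h+1)*(h - 1)*(-9+h).
1) (1+h)*(7+h)*(h+1)*(h - 1)*(-9+h)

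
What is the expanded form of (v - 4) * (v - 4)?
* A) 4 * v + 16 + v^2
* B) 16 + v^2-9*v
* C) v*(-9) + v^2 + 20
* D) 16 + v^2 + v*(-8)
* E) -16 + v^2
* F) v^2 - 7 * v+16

Expanding (v - 4) * (v - 4):
= 16 + v^2 + v*(-8)
D) 16 + v^2 + v*(-8)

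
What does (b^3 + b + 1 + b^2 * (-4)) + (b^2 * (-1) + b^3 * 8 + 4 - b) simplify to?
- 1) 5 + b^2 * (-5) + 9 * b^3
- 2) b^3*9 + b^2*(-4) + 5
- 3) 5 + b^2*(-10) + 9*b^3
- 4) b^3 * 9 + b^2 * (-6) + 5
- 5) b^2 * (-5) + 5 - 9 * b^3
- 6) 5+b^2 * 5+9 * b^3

Adding the polynomials and combining like terms:
(b^3 + b + 1 + b^2*(-4)) + (b^2*(-1) + b^3*8 + 4 - b)
= 5 + b^2 * (-5) + 9 * b^3
1) 5 + b^2 * (-5) + 9 * b^3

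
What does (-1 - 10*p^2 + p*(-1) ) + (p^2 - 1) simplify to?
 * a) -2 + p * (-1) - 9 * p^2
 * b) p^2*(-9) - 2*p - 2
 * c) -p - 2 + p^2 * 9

Adding the polynomials and combining like terms:
(-1 - 10*p^2 + p*(-1)) + (p^2 - 1)
= -2 + p * (-1) - 9 * p^2
a) -2 + p * (-1) - 9 * p^2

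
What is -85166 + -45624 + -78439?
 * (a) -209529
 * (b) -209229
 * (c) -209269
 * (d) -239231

First: -85166 + -45624 = -130790
Then: -130790 + -78439 = -209229
b) -209229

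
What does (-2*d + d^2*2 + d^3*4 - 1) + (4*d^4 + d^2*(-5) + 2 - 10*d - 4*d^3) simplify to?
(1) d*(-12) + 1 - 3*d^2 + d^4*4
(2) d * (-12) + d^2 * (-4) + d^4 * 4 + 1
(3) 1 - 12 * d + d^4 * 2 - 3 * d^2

Adding the polynomials and combining like terms:
(-2*d + d^2*2 + d^3*4 - 1) + (4*d^4 + d^2*(-5) + 2 - 10*d - 4*d^3)
= d*(-12) + 1 - 3*d^2 + d^4*4
1) d*(-12) + 1 - 3*d^2 + d^4*4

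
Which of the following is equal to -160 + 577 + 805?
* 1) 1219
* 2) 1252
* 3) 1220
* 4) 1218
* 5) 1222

First: -160 + 577 = 417
Then: 417 + 805 = 1222
5) 1222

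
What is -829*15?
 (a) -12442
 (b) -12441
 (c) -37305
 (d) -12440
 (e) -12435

-829 * 15 = -12435
e) -12435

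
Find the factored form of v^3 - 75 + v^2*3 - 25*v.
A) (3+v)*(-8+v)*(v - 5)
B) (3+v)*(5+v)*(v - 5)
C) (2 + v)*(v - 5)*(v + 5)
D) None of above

We need to factor v^3 - 75 + v^2*3 - 25*v.
The factored form is (3+v)*(5+v)*(v - 5).
B) (3+v)*(5+v)*(v - 5)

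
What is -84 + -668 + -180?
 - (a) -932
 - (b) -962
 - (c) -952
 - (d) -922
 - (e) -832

First: -84 + -668 = -752
Then: -752 + -180 = -932
a) -932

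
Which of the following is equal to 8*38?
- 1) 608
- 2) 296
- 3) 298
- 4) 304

8 * 38 = 304
4) 304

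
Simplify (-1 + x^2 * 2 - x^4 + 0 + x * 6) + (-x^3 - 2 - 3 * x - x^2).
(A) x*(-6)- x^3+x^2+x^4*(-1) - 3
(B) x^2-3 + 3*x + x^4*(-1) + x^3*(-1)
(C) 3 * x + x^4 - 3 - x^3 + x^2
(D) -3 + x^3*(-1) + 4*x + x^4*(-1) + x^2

Adding the polynomials and combining like terms:
(-1 + x^2*2 - x^4 + 0 + x*6) + (-x^3 - 2 - 3*x - x^2)
= x^2-3 + 3*x + x^4*(-1) + x^3*(-1)
B) x^2-3 + 3*x + x^4*(-1) + x^3*(-1)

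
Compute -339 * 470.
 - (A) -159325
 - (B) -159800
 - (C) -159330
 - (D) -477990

-339 * 470 = -159330
C) -159330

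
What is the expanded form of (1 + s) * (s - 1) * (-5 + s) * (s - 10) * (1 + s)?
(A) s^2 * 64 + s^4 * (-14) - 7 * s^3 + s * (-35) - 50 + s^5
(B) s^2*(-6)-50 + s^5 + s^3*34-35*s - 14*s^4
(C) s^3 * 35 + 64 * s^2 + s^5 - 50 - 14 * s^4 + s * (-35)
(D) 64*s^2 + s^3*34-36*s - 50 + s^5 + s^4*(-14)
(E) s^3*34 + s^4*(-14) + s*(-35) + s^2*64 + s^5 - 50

Expanding (1 + s) * (s - 1) * (-5 + s) * (s - 10) * (1 + s):
= s^3*34 + s^4*(-14) + s*(-35) + s^2*64 + s^5 - 50
E) s^3*34 + s^4*(-14) + s*(-35) + s^2*64 + s^5 - 50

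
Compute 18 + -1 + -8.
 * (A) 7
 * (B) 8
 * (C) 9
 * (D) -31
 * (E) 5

First: 18 + -1 = 17
Then: 17 + -8 = 9
C) 9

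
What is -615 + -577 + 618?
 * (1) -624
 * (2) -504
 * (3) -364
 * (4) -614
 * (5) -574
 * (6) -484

First: -615 + -577 = -1192
Then: -1192 + 618 = -574
5) -574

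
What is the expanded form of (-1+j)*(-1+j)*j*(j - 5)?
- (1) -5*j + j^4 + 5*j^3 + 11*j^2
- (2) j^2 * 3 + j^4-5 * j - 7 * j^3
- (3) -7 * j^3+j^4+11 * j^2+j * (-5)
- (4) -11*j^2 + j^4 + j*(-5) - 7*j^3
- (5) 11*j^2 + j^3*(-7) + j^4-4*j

Expanding (-1+j)*(-1+j)*j*(j - 5):
= -7 * j^3+j^4+11 * j^2+j * (-5)
3) -7 * j^3+j^4+11 * j^2+j * (-5)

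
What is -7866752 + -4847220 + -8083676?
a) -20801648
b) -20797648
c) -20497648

First: -7866752 + -4847220 = -12713972
Then: -12713972 + -8083676 = -20797648
b) -20797648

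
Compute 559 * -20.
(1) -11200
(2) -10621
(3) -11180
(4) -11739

559 * -20 = -11180
3) -11180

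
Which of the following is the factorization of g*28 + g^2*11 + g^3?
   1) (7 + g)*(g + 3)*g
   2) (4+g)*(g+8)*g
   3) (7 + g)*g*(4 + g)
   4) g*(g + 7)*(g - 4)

We need to factor g*28 + g^2*11 + g^3.
The factored form is (7 + g)*g*(4 + g).
3) (7 + g)*g*(4 + g)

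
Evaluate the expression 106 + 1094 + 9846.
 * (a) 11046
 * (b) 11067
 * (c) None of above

First: 106 + 1094 = 1200
Then: 1200 + 9846 = 11046
a) 11046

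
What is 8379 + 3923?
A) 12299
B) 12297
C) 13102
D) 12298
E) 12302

8379 + 3923 = 12302
E) 12302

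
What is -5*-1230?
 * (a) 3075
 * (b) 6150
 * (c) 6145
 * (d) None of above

-5 * -1230 = 6150
b) 6150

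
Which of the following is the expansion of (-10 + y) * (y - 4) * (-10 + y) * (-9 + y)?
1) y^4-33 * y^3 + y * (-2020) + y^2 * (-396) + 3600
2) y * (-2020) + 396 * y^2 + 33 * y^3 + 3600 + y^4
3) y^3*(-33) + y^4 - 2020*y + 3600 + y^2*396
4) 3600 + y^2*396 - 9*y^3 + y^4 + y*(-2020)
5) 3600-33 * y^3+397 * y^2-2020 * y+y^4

Expanding (-10 + y) * (y - 4) * (-10 + y) * (-9 + y):
= y^3*(-33) + y^4 - 2020*y + 3600 + y^2*396
3) y^3*(-33) + y^4 - 2020*y + 3600 + y^2*396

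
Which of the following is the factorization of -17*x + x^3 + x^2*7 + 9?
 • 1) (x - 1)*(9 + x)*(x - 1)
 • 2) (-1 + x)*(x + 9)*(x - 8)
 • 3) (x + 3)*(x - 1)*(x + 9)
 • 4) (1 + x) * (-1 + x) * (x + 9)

We need to factor -17*x + x^3 + x^2*7 + 9.
The factored form is (x - 1)*(9 + x)*(x - 1).
1) (x - 1)*(9 + x)*(x - 1)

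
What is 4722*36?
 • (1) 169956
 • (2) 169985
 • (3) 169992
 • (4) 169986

4722 * 36 = 169992
3) 169992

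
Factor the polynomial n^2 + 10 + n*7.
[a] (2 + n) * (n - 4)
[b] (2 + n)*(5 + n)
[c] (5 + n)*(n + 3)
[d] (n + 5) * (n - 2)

We need to factor n^2 + 10 + n*7.
The factored form is (2 + n)*(5 + n).
b) (2 + n)*(5 + n)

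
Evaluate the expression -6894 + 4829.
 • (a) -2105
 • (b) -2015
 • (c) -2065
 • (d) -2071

-6894 + 4829 = -2065
c) -2065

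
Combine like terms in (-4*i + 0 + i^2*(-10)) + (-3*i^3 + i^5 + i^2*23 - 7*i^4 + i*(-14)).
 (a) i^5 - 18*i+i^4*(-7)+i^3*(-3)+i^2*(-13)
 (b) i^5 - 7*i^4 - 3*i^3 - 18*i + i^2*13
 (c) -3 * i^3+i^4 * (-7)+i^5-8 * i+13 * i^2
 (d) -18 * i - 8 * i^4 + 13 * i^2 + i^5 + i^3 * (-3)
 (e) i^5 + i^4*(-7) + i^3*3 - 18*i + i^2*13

Adding the polynomials and combining like terms:
(-4*i + 0 + i^2*(-10)) + (-3*i^3 + i^5 + i^2*23 - 7*i^4 + i*(-14))
= i^5 - 7*i^4 - 3*i^3 - 18*i + i^2*13
b) i^5 - 7*i^4 - 3*i^3 - 18*i + i^2*13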